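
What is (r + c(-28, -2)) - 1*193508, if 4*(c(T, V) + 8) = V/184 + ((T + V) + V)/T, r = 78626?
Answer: -295955911/2576 ≈ -1.1489e+5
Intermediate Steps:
c(T, V) = -8 + V/736 + (T + 2*V)/(4*T) (c(T, V) = -8 + (V/184 + ((T + V) + V)/T)/4 = -8 + (V*(1/184) + (T + 2*V)/T)/4 = -8 + (V/184 + (T + 2*V)/T)/4 = -8 + (V/736 + (T + 2*V)/(4*T)) = -8 + V/736 + (T + 2*V)/(4*T))
(r + c(-28, -2)) - 1*193508 = (78626 + (1/736)*(368*(-2) - 28*(-5704 - 2))/(-28)) - 1*193508 = (78626 + (1/736)*(-1/28)*(-736 - 28*(-5706))) - 193508 = (78626 + (1/736)*(-1/28)*(-736 + 159768)) - 193508 = (78626 + (1/736)*(-1/28)*159032) - 193508 = (78626 - 19879/2576) - 193508 = 202520697/2576 - 193508 = -295955911/2576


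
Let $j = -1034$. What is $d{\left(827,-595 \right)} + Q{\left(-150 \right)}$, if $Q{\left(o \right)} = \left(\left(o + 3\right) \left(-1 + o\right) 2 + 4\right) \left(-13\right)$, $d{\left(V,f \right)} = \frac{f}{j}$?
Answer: $- \frac{596797321}{1034} \approx -5.7717 \cdot 10^{5}$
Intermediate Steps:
$d{\left(V,f \right)} = - \frac{f}{1034}$ ($d{\left(V,f \right)} = \frac{f}{-1034} = f \left(- \frac{1}{1034}\right) = - \frac{f}{1034}$)
$Q{\left(o \right)} = -52 - 26 \left(-1 + o\right) \left(3 + o\right)$ ($Q{\left(o \right)} = \left(\left(3 + o\right) \left(-1 + o\right) 2 + 4\right) \left(-13\right) = \left(\left(-1 + o\right) \left(3 + o\right) 2 + 4\right) \left(-13\right) = \left(2 \left(-1 + o\right) \left(3 + o\right) + 4\right) \left(-13\right) = \left(4 + 2 \left(-1 + o\right) \left(3 + o\right)\right) \left(-13\right) = -52 - 26 \left(-1 + o\right) \left(3 + o\right)$)
$d{\left(827,-595 \right)} + Q{\left(-150 \right)} = \left(- \frac{1}{1034}\right) \left(-595\right) - \left(-7826 + 585000\right) = \frac{595}{1034} + \left(26 + 7800 - 585000\right) = \frac{595}{1034} - 577174 = - \frac{596797321}{1034}$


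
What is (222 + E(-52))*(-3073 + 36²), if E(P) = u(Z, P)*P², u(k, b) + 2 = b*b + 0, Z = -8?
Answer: -12983526110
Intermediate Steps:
u(k, b) = -2 + b² (u(k, b) = -2 + (b*b + 0) = -2 + (b² + 0) = -2 + b²)
E(P) = P²*(-2 + P²) (E(P) = (-2 + P²)*P² = P²*(-2 + P²))
(222 + E(-52))*(-3073 + 36²) = (222 + (-52)²*(-2 + (-52)²))*(-3073 + 36²) = (222 + 2704*(-2 + 2704))*(-3073 + 1296) = (222 + 2704*2702)*(-1777) = (222 + 7306208)*(-1777) = 7306430*(-1777) = -12983526110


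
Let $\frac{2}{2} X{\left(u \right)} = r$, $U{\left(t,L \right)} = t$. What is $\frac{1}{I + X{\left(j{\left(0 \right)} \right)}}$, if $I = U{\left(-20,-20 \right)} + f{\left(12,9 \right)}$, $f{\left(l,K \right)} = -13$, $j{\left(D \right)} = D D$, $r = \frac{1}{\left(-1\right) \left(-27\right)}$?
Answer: $- \frac{27}{890} \approx -0.030337$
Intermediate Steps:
$r = \frac{1}{27} \approx 0.037037$
$j{\left(D \right)} = D^{2}$
$X{\left(u \right)} = \frac{1}{27}$
$I = -33$ ($I = -20 - 13 = -33$)
$\frac{1}{I + X{\left(j{\left(0 \right)} \right)}} = \frac{1}{-33 + \frac{1}{27}} = \frac{1}{- \frac{890}{27}} = - \frac{27}{890}$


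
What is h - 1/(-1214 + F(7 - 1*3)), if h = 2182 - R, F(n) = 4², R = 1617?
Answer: 676871/1198 ≈ 565.00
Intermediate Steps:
F(n) = 16
h = 565 (h = 2182 - 1*1617 = 2182 - 1617 = 565)
h - 1/(-1214 + F(7 - 1*3)) = 565 - 1/(-1214 + 16) = 565 - 1/(-1198) = 565 - 1*(-1/1198) = 565 + 1/1198 = 676871/1198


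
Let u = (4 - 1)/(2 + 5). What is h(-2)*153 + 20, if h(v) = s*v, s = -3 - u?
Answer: 7484/7 ≈ 1069.1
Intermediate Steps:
u = 3/7 ≈ 0.42857
s = -24/7 (s = -3 - 1*3/7 = -3 - 3/7 = -24/7 ≈ -3.4286)
h(v) = -24*v/7
h(-2)*153 + 20 = -24/7*(-2)*153 + 20 = (48/7)*153 + 20 = 7344/7 + 20 = 7484/7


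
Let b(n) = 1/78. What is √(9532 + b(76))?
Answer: √57992766/78 ≈ 97.632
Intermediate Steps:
b(n) = 1/78
√(9532 + b(76)) = √(9532 + 1/78) = √(743497/78) = √57992766/78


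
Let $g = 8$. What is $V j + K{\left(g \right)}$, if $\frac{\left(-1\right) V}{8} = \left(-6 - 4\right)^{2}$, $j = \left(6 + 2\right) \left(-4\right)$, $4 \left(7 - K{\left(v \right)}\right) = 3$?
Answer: $\frac{102425}{4} \approx 25606.0$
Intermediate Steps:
$K{\left(v \right)} = \frac{25}{4}$ ($K{\left(v \right)} = 7 - \frac{3}{4} = \frac{25}{4}$)
$j = -32$ ($j = 8 \left(-4\right) = -32$)
$V = -800$ ($V = - 8 \left(-6 - 4\right)^{2} = - 8 \left(-10\right)^{2} = \left(-8\right) 100 = -800$)
$V j + K{\left(g \right)} = \left(-800\right) \left(-32\right) + \frac{25}{4} = 25600 + \frac{25}{4} = \frac{102425}{4}$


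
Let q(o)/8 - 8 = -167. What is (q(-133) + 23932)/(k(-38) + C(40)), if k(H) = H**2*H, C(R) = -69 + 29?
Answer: -515/1248 ≈ -0.41266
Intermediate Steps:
C(R) = -40
q(o) = -1272 (q(o) = 64 + 8*(-167) = 64 - 1336 = -1272)
k(H) = H**3
(q(-133) + 23932)/(k(-38) + C(40)) = (-1272 + 23932)/((-38)**3 - 40) = 22660/(-54872 - 40) = 22660/(-54912) = 22660*(-1/54912) = -515/1248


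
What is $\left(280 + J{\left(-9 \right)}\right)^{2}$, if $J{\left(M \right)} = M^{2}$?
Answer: $130321$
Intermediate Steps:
$\left(280 + J{\left(-9 \right)}\right)^{2} = \left(280 + \left(-9\right)^{2}\right)^{2} = \left(280 + 81\right)^{2} = 361^{2} = 130321$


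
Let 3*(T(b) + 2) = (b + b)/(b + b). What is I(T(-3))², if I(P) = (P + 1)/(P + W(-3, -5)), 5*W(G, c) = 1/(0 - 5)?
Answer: 625/4096 ≈ 0.15259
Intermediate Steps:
W(G, c) = -1/25 (W(G, c) = 1/(5*(0 - 5)) = (⅕)/(-5) = (⅕)*(-⅕) = -1/25)
T(b) = -5/3 (T(b) = -2 + ((b + b)/(b + b))/3 = -2 + ((2*b)/((2*b)))/3 = -2 + ((2*b)*(1/(2*b)))/3 = -2 + (⅓)*1 = -2 + ⅓ = -5/3)
I(P) = (1 + P)/(-1/25 + P) (I(P) = (P + 1)/(P - 1/25) = (1 + P)/(-1/25 + P))
I(T(-3))² = (25*(1 - 5/3)/(-1 + 25*(-5/3)))² = (25*(-⅔)/(-1 - 125/3))² = (25*(-⅔)/(-128/3))² = (25*(-3/128)*(-⅔))² = (25/64)² = 625/4096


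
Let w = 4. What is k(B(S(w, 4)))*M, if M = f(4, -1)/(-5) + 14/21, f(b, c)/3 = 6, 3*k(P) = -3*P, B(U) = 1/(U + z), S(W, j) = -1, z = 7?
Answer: 22/45 ≈ 0.48889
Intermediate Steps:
B(U) = 1/(7 + U) (B(U) = 1/(U + 7) = 1/(7 + U))
k(P) = -P (k(P) = (-3*P)/3 = -P)
f(b, c) = 18 (f(b, c) = 3*6 = 18)
M = -44/15 (M = 18/(-5) + 14/21 = 18*(-⅕) + 14*(1/21) = -18/5 + ⅔ = -44/15 ≈ -2.9333)
k(B(S(w, 4)))*M = -1/(7 - 1)*(-44/15) = -1/6*(-44/15) = -1*⅙*(-44/15) = -⅙*(-44/15) = 22/45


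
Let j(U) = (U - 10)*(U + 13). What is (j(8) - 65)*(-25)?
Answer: 2675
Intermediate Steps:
j(U) = (-10 + U)*(13 + U)
(j(8) - 65)*(-25) = ((-130 + 8² + 3*8) - 65)*(-25) = ((-130 + 64 + 24) - 65)*(-25) = (-42 - 65)*(-25) = -107*(-25) = 2675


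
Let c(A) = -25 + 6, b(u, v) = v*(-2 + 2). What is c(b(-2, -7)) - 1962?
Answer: -1981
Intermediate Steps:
b(u, v) = 0 (b(u, v) = v*0 = 0)
c(A) = -19
c(b(-2, -7)) - 1962 = -19 - 1962 = -1981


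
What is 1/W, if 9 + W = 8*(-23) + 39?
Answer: -1/154 ≈ -0.0064935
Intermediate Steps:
W = -154 (W = -9 + (8*(-23) + 39) = -9 + (-184 + 39) = -9 - 145 = -154)
1/W = 1/(-154) = -1/154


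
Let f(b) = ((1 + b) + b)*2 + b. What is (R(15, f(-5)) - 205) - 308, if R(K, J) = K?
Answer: -498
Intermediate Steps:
f(b) = 2 + 5*b (f(b) = (1 + 2*b)*2 + b = (2 + 4*b) + b = 2 + 5*b)
(R(15, f(-5)) - 205) - 308 = (15 - 205) - 308 = -190 - 308 = -498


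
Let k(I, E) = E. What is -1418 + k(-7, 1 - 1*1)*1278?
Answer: -1418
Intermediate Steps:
-1418 + k(-7, 1 - 1*1)*1278 = -1418 + (1 - 1*1)*1278 = -1418 + (1 - 1)*1278 = -1418 + 0*1278 = -1418 + 0 = -1418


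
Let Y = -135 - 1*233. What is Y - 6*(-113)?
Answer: 310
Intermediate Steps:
Y = -368 (Y = -135 - 233 = -368)
Y - 6*(-113) = -368 - 6*(-113) = -368 + 678 = 310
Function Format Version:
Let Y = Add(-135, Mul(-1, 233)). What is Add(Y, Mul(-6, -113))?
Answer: 310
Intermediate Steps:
Y = -368 (Y = Add(-135, -233) = -368)
Add(Y, Mul(-6, -113)) = Add(-368, Mul(-6, -113)) = Add(-368, 678) = 310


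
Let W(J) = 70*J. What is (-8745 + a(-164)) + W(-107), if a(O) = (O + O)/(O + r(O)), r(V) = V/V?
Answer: -2645977/163 ≈ -16233.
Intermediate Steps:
r(V) = 1
a(O) = 2*O/(1 + O) (a(O) = (O + O)/(O + 1) = (2*O)/(1 + O) = 2*O/(1 + O))
(-8745 + a(-164)) + W(-107) = (-8745 + 2*(-164)/(1 - 164)) + 70*(-107) = (-8745 + 2*(-164)/(-163)) - 7490 = (-8745 + 2*(-164)*(-1/163)) - 7490 = (-8745 + 328/163) - 7490 = -1425107/163 - 7490 = -2645977/163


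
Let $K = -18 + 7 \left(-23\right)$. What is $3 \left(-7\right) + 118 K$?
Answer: $-21143$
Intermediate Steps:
$K = -179$ ($K = -18 - 161 = -179$)
$3 \left(-7\right) + 118 K = 3 \left(-7\right) + 118 \left(-179\right) = -21 - 21122 = -21143$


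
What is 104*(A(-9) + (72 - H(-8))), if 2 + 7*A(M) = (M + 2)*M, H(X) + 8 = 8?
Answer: 58760/7 ≈ 8394.3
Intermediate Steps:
H(X) = 0 (H(X) = -8 + 8 = 0)
A(M) = -2/7 + M*(2 + M)/7 (A(M) = -2/7 + ((M + 2)*M)/7 = -2/7 + ((2 + M)*M)/7 = -2/7 + (M*(2 + M))/7 = -2/7 + M*(2 + M)/7)
104*(A(-9) + (72 - H(-8))) = 104*((-2/7 + (⅐)*(-9)² + (2/7)*(-9)) + (72 - 1*0)) = 104*((-2/7 + (⅐)*81 - 18/7) + (72 + 0)) = 104*((-2/7 + 81/7 - 18/7) + 72) = 104*(61/7 + 72) = 104*(565/7) = 58760/7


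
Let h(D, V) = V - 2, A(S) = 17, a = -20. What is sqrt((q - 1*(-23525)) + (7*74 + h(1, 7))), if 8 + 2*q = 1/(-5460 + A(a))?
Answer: sqrt(2849334112938)/10886 ≈ 155.06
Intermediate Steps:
h(D, V) = -2 + V
q = -43545/10886 (q = -4 + 1/(2*(-5460 + 17)) = -4 + (1/2)/(-5443) = -4 + (1/2)*(-1/5443) = -4 - 1/10886 = -43545/10886 ≈ -4.0001)
sqrt((q - 1*(-23525)) + (7*74 + h(1, 7))) = sqrt((-43545/10886 - 1*(-23525)) + (7*74 + (-2 + 7))) = sqrt((-43545/10886 + 23525) + (518 + 5)) = sqrt(256049605/10886 + 523) = sqrt(261742983/10886) = sqrt(2849334112938)/10886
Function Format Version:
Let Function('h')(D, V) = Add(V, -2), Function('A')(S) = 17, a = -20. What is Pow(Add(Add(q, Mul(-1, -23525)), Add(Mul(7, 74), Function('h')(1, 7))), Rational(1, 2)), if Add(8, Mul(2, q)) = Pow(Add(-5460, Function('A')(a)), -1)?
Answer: Mul(Rational(1, 10886), Pow(2849334112938, Rational(1, 2))) ≈ 155.06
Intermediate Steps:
Function('h')(D, V) = Add(-2, V)
q = Rational(-43545, 10886) (q = Add(-4, Mul(Rational(1, 2), Pow(Add(-5460, 17), -1))) = Add(-4, Mul(Rational(1, 2), Pow(-5443, -1))) = Add(-4, Mul(Rational(1, 2), Rational(-1, 5443))) = Add(-4, Rational(-1, 10886)) = Rational(-43545, 10886) ≈ -4.0001)
Pow(Add(Add(q, Mul(-1, -23525)), Add(Mul(7, 74), Function('h')(1, 7))), Rational(1, 2)) = Pow(Add(Add(Rational(-43545, 10886), Mul(-1, -23525)), Add(Mul(7, 74), Add(-2, 7))), Rational(1, 2)) = Pow(Add(Add(Rational(-43545, 10886), 23525), Add(518, 5)), Rational(1, 2)) = Pow(Add(Rational(256049605, 10886), 523), Rational(1, 2)) = Pow(Rational(261742983, 10886), Rational(1, 2)) = Mul(Rational(1, 10886), Pow(2849334112938, Rational(1, 2)))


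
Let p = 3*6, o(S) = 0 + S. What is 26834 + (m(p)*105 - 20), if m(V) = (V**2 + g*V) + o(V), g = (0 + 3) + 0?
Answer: 68394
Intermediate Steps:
o(S) = S
g = 3 (g = 3 + 0 = 3)
p = 18
m(V) = V**2 + 4*V (m(V) = (V**2 + 3*V) + V = V**2 + 4*V)
26834 + (m(p)*105 - 20) = 26834 + ((18*(4 + 18))*105 - 20) = 26834 + ((18*22)*105 - 20) = 26834 + (396*105 - 20) = 26834 + (41580 - 20) = 26834 + 41560 = 68394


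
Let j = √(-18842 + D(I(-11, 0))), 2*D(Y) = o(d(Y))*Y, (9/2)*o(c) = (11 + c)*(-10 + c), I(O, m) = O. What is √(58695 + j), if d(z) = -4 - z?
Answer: √(58695 + 2*I*√4694) ≈ 242.27 + 0.2828*I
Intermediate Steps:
o(c) = 2*(-10 + c)*(11 + c)/9 (o(c) = 2*((11 + c)*(-10 + c))/9 = 2*((-10 + c)*(11 + c))/9 = 2*(-10 + c)*(11 + c)/9)
D(Y) = Y*(-76/3 - 2*Y/9 + 2*(-4 - Y)²/9)/2 (D(Y) = ((-220/9 + 2*(-4 - Y)/9 + 2*(-4 - Y)²/9)*Y)/2 = ((-220/9 + (-8/9 - 2*Y/9) + 2*(-4 - Y)²/9)*Y)/2 = ((-76/3 - 2*Y/9 + 2*(-4 - Y)²/9)*Y)/2 = (Y*(-76/3 - 2*Y/9 + 2*(-4 - Y)²/9))/2 = Y*(-76/3 - 2*Y/9 + 2*(-4 - Y)²/9)/2)
j = 2*I*√4694 (j = √(-18842 + (⅑)*(-11)*(-98 + (-11)² + 7*(-11))) = √(-18842 + (⅑)*(-11)*(-98 + 121 - 77)) = √(-18842 + (⅑)*(-11)*(-54)) = √(-18842 + 66) = √(-18776) = 2*I*√4694 ≈ 137.03*I)
√(58695 + j) = √(58695 + 2*I*√4694)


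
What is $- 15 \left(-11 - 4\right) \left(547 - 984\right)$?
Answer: $-98325$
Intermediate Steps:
$- 15 \left(-11 - 4\right) \left(547 - 984\right) = \left(-15\right) \left(-15\right) \left(-437\right) = 225 \left(-437\right) = -98325$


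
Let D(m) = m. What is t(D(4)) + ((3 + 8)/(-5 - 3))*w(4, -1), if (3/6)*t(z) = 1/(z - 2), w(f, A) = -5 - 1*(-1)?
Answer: 13/2 ≈ 6.5000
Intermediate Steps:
w(f, A) = -4 (w(f, A) = -5 + 1 = -4)
t(z) = 2/(-2 + z) (t(z) = 2/(z - 2) = 2/(-2 + z))
t(D(4)) + ((3 + 8)/(-5 - 3))*w(4, -1) = 2/(-2 + 4) + ((3 + 8)/(-5 - 3))*(-4) = 2/2 + (11/(-8))*(-4) = 2*(½) + (11*(-⅛))*(-4) = 1 - 11/8*(-4) = 1 + 11/2 = 13/2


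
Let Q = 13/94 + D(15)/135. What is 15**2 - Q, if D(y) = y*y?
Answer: 62941/282 ≈ 223.20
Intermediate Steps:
D(y) = y**2
Q = 509/282 (Q = 13/94 + 15**2/135 = 13*(1/94) + 225*(1/135) = 13/94 + 5/3 = 509/282 ≈ 1.8050)
15**2 - Q = 15**2 - 1*509/282 = 225 - 509/282 = 62941/282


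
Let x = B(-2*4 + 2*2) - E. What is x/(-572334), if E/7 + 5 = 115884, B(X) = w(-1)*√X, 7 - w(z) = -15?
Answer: 115879/81762 - 22*I/286167 ≈ 1.4173 - 7.6878e-5*I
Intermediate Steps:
w(z) = 22 (w(z) = 7 - 1*(-15) = 7 + 15 = 22)
B(X) = 22*√X
E = 811153 (E = -35 + 7*115884 = -35 + 811188 = 811153)
x = -811153 + 44*I (x = 22*√(-2*4 + 2*2) - 1*811153 = 22*√(-8 + 4) - 811153 = 22*√(-4) - 811153 = 22*(2*I) - 811153 = 44*I - 811153 = -811153 + 44*I ≈ -8.1115e+5 + 44.0*I)
x/(-572334) = (-811153 + 44*I)/(-572334) = (-811153 + 44*I)*(-1/572334) = 115879/81762 - 22*I/286167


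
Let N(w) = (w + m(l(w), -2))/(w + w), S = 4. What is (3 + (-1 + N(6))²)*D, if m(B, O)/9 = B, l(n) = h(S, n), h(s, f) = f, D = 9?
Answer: 171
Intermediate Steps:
l(n) = n
m(B, O) = 9*B
N(w) = 5 (N(w) = (w + 9*w)/(w + w) = (10*w)/((2*w)) = (10*w)*(1/(2*w)) = 5)
(3 + (-1 + N(6))²)*D = (3 + (-1 + 5)²)*9 = (3 + 4²)*9 = (3 + 16)*9 = 19*9 = 171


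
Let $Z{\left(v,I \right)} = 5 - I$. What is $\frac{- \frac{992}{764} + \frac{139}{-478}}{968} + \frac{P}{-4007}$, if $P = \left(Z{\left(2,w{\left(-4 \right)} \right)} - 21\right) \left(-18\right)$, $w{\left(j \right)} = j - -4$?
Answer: $- \frac{26033809283}{354124491248} \approx -0.073516$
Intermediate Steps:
$w{\left(j \right)} = 4 + j$ ($w{\left(j \right)} = j + 4 = 4 + j$)
$P = 288$ ($P = \left(\left(5 - \left(4 - 4\right)\right) - 21\right) \left(-18\right) = \left(\left(5 - 0\right) - 21\right) \left(-18\right) = \left(\left(5 + 0\right) - 21\right) \left(-18\right) = \left(5 - 21\right) \left(-18\right) = \left(-16\right) \left(-18\right) = 288$)
$\frac{- \frac{992}{764} + \frac{139}{-478}}{968} + \frac{P}{-4007} = \frac{- \frac{992}{764} + \frac{139}{-478}}{968} + \frac{288}{-4007} = \left(\left(-992\right) \frac{1}{764} + 139 \left(- \frac{1}{478}\right)\right) \frac{1}{968} + 288 \left(- \frac{1}{4007}\right) = \left(- \frac{248}{191} - \frac{139}{478}\right) \frac{1}{968} - \frac{288}{4007} = \left(- \frac{145093}{91298}\right) \frac{1}{968} - \frac{288}{4007} = - \frac{145093}{88376464} - \frac{288}{4007} = - \frac{26033809283}{354124491248}$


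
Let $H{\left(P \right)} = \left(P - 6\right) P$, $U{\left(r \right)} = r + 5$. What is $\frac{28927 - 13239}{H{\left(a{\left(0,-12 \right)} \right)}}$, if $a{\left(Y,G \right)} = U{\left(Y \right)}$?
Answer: $- \frac{15688}{5} \approx -3137.6$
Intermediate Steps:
$U{\left(r \right)} = 5 + r$
$a{\left(Y,G \right)} = 5 + Y$
$H{\left(P \right)} = P \left(-6 + P\right)$ ($H{\left(P \right)} = \left(-6 + P\right) P = P \left(-6 + P\right)$)
$\frac{28927 - 13239}{H{\left(a{\left(0,-12 \right)} \right)}} = \frac{28927 - 13239}{\left(5 + 0\right) \left(-6 + \left(5 + 0\right)\right)} = \frac{15688}{5 \left(-6 + 5\right)} = \frac{15688}{5 \left(-1\right)} = \frac{15688}{-5} = 15688 \left(- \frac{1}{5}\right) = - \frac{15688}{5}$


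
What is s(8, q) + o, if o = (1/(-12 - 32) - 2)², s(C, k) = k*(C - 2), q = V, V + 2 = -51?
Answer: -607727/1936 ≈ -313.91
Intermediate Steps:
V = -53 (V = -2 - 51 = -53)
q = -53
s(C, k) = k*(-2 + C)
o = 7921/1936 (o = (1/(-44) - 2)² = (-1/44 - 2)² = (-89/44)² = 7921/1936 ≈ 4.0914)
s(8, q) + o = -53*(-2 + 8) + 7921/1936 = -53*6 + 7921/1936 = -318 + 7921/1936 = -607727/1936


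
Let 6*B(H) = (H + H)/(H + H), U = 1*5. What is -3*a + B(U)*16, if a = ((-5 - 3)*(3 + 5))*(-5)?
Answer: -2872/3 ≈ -957.33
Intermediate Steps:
U = 5
B(H) = ⅙ (B(H) = ((H + H)/(H + H))/6 = ((2*H)/((2*H)))/6 = ((2*H)*(1/(2*H)))/6 = (⅙)*1 = ⅙)
a = 320 (a = -8*8*(-5) = -64*(-5) = 320)
-3*a + B(U)*16 = -3*320 + (⅙)*16 = -960 + 8/3 = -2872/3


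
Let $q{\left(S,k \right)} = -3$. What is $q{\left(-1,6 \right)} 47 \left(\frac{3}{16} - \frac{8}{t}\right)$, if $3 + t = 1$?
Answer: $- \frac{9447}{16} \approx -590.44$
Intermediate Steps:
$t = -2$ ($t = -3 + 1 = -2$)
$q{\left(-1,6 \right)} 47 \left(\frac{3}{16} - \frac{8}{t}\right) = \left(-3\right) 47 \left(\frac{3}{16} - \frac{8}{-2}\right) = - 141 \left(3 \cdot \frac{1}{16} - -4\right) = - 141 \left(\frac{3}{16} + 4\right) = \left(-141\right) \frac{67}{16} = - \frac{9447}{16}$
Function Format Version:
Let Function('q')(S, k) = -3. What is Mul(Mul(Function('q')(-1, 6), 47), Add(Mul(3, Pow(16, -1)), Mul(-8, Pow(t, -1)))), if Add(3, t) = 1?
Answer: Rational(-9447, 16) ≈ -590.44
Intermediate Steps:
t = -2 (t = Add(-3, 1) = -2)
Mul(Mul(Function('q')(-1, 6), 47), Add(Mul(3, Pow(16, -1)), Mul(-8, Pow(t, -1)))) = Mul(Mul(-3, 47), Add(Mul(3, Pow(16, -1)), Mul(-8, Pow(-2, -1)))) = Mul(-141, Add(Mul(3, Rational(1, 16)), Mul(-8, Rational(-1, 2)))) = Mul(-141, Add(Rational(3, 16), 4)) = Mul(-141, Rational(67, 16)) = Rational(-9447, 16)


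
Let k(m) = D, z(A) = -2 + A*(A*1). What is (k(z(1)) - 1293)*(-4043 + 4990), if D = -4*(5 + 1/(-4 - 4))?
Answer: -2485875/2 ≈ -1.2429e+6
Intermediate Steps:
z(A) = -2 + A**2 (z(A) = -2 + A*A = -2 + A**2)
D = -39/2 (D = -4*(5 + 1/(-8)) = -4*(5 - 1/8) = -4*39/8 = -39/2 ≈ -19.500)
k(m) = -39/2
(k(z(1)) - 1293)*(-4043 + 4990) = (-39/2 - 1293)*(-4043 + 4990) = -2625/2*947 = -2485875/2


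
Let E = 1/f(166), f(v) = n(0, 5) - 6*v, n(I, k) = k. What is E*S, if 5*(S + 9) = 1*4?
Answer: 41/4955 ≈ 0.0082745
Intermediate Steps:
f(v) = 5 - 6*v
S = -41/5 (S = -9 + (1*4)/5 = -9 + (1/5)*4 = -9 + 4/5 = -41/5 ≈ -8.2000)
E = -1/991 (E = 1/(5 - 6*166) = 1/(5 - 996) = 1/(-991) = -1/991 ≈ -0.0010091)
E*S = -1/991*(-41/5) = 41/4955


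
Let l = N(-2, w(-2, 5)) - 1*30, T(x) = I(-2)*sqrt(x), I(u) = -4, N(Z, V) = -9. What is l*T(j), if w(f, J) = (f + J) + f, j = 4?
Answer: 312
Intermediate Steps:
w(f, J) = J + 2*f (w(f, J) = (J + f) + f = J + 2*f)
T(x) = -4*sqrt(x)
l = -39 (l = -9 - 1*30 = -9 - 30 = -39)
l*T(j) = -(-156)*sqrt(4) = -(-156)*2 = -39*(-8) = 312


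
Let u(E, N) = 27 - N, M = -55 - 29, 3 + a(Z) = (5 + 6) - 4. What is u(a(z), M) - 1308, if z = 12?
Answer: -1197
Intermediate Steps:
a(Z) = 4 (a(Z) = -3 + ((5 + 6) - 4) = -3 + (11 - 4) = -3 + 7 = 4)
M = -84
u(a(z), M) - 1308 = (27 - 1*(-84)) - 1308 = (27 + 84) - 1308 = 111 - 1308 = -1197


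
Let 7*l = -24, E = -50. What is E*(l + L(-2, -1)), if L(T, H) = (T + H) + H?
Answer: 2600/7 ≈ 371.43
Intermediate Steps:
L(T, H) = T + 2*H (L(T, H) = (H + T) + H = T + 2*H)
l = -24/7 (l = (1/7)*(-24) = -24/7 ≈ -3.4286)
E*(l + L(-2, -1)) = -50*(-24/7 + (-2 + 2*(-1))) = -50*(-24/7 + (-2 - 2)) = -50*(-24/7 - 4) = -50*(-52/7) = 2600/7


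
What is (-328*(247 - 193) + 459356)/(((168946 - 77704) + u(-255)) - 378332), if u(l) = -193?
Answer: -441644/287283 ≈ -1.5373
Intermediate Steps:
(-328*(247 - 193) + 459356)/(((168946 - 77704) + u(-255)) - 378332) = (-328*(247 - 193) + 459356)/(((168946 - 77704) - 193) - 378332) = (-328*54 + 459356)/((91242 - 193) - 378332) = (-17712 + 459356)/(91049 - 378332) = 441644/(-287283) = 441644*(-1/287283) = -441644/287283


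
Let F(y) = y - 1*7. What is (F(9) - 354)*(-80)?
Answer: 28160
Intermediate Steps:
F(y) = -7 + y (F(y) = y - 7 = -7 + y)
(F(9) - 354)*(-80) = ((-7 + 9) - 354)*(-80) = (2 - 354)*(-80) = -352*(-80) = 28160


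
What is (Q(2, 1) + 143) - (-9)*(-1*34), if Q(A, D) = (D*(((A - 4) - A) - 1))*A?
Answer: -173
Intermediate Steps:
Q(A, D) = -5*A*D (Q(A, D) = (D*(((-4 + A) - A) - 1))*A = (D*(-4 - 1))*A = (D*(-5))*A = (-5*D)*A = -5*A*D)
(Q(2, 1) + 143) - (-9)*(-1*34) = (-5*2*1 + 143) - (-9)*(-1*34) = (-10 + 143) - (-9)*(-34) = 133 - 1*306 = 133 - 306 = -173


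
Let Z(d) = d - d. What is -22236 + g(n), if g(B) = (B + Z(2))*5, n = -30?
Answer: -22386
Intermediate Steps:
Z(d) = 0
g(B) = 5*B (g(B) = (B + 0)*5 = B*5 = 5*B)
-22236 + g(n) = -22236 + 5*(-30) = -22236 - 150 = -22386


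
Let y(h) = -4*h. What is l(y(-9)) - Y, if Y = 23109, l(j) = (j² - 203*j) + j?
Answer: -29085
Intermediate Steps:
l(j) = j² - 202*j
l(y(-9)) - Y = (-4*(-9))*(-202 - 4*(-9)) - 1*23109 = 36*(-202 + 36) - 23109 = 36*(-166) - 23109 = -5976 - 23109 = -29085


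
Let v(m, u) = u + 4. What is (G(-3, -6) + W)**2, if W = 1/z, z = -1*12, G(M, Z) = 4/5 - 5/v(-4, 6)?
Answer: 169/3600 ≈ 0.046944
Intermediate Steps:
v(m, u) = 4 + u
G(M, Z) = 3/10 (G(M, Z) = 4/5 - 5/(4 + 6) = 4*(1/5) - 5/10 = 4/5 - 5*1/10 = 4/5 - 1/2 = 3/10)
z = -12
W = -1/12 (W = 1/(-12) = -1/12 ≈ -0.083333)
(G(-3, -6) + W)**2 = (3/10 - 1/12)**2 = (13/60)**2 = 169/3600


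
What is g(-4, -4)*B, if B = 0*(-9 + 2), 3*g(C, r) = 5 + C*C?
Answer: 0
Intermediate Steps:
g(C, r) = 5/3 + C²/3 (g(C, r) = (5 + C*C)/3 = (5 + C²)/3 = 5/3 + C²/3)
B = 0 (B = 0*(-7) = 0)
g(-4, -4)*B = (5/3 + (⅓)*(-4)²)*0 = (5/3 + (⅓)*16)*0 = (5/3 + 16/3)*0 = 7*0 = 0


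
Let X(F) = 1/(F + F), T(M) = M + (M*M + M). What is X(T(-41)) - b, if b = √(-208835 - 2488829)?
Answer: 1/3198 - 8*I*√42151 ≈ 0.0003127 - 1642.5*I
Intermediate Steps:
T(M) = M² + 2*M (T(M) = M + (M² + M) = M + (M + M²) = M² + 2*M)
X(F) = 1/(2*F)
b = 8*I*√42151 (b = √(-2697664) = 8*I*√42151 ≈ 1642.5*I)
X(T(-41)) - b = 1/(2*((-41*(2 - 41)))) - 8*I*√42151 = 1/(2*((-41*(-39)))) - 8*I*√42151 = (½)/1599 - 8*I*√42151 = (½)*(1/1599) - 8*I*√42151 = 1/3198 - 8*I*√42151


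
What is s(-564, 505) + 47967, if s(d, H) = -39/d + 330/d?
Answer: 9017699/188 ≈ 47967.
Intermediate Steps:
s(d, H) = 291/d
s(-564, 505) + 47967 = 291/(-564) + 47967 = 291*(-1/564) + 47967 = -97/188 + 47967 = 9017699/188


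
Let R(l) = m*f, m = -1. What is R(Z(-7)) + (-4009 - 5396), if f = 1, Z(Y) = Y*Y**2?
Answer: -9406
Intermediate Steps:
Z(Y) = Y**3
R(l) = -1 (R(l) = -1*1 = -1)
R(Z(-7)) + (-4009 - 5396) = -1 + (-4009 - 5396) = -1 - 9405 = -9406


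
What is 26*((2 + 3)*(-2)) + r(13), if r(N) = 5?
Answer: -255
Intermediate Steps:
26*((2 + 3)*(-2)) + r(13) = 26*((2 + 3)*(-2)) + 5 = 26*(5*(-2)) + 5 = 26*(-10) + 5 = -260 + 5 = -255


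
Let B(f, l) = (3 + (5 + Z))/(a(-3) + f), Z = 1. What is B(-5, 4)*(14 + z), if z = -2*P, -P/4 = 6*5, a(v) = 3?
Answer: -1143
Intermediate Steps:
B(f, l) = 9/(3 + f) (B(f, l) = (3 + (5 + 1))/(3 + f) = (3 + 6)/(3 + f) = 9/(3 + f))
P = -120 (P = -24*5 = -4*30 = -120)
z = 240 (z = -2*(-120) = 240)
B(-5, 4)*(14 + z) = (9/(3 - 5))*(14 + 240) = (9/(-2))*254 = (9*(-1/2))*254 = -9/2*254 = -1143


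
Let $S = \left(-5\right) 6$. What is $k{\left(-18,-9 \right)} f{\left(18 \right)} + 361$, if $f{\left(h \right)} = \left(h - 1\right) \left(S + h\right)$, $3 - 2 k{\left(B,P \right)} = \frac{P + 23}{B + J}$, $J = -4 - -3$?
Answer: $- \frac{383}{19} \approx -20.158$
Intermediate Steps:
$J = -1$ ($J = -4 + 3 = -1$)
$S = -30$
$k{\left(B,P \right)} = \frac{3}{2} - \frac{23 + P}{2 \left(-1 + B\right)}$ ($k{\left(B,P \right)} = \frac{3}{2} - \frac{\left(P + 23\right) \frac{1}{B - 1}}{2} = \frac{3}{2} - \frac{\left(23 + P\right) \frac{1}{-1 + B}}{2} = \frac{3}{2} - \frac{\frac{1}{-1 + B} \left(23 + P\right)}{2} = \frac{3}{2} - \frac{23 + P}{2 \left(-1 + B\right)}$)
$f{\left(h \right)} = \left(-1 + h\right) \left(-30 + h\right)$ ($f{\left(h \right)} = \left(h - 1\right) \left(-30 + h\right) = \left(-1 + h\right) \left(-30 + h\right)$)
$k{\left(-18,-9 \right)} f{\left(18 \right)} + 361 = \frac{-26 - -9 + 3 \left(-18\right)}{2 \left(-1 - 18\right)} \left(30 + 18^{2} - 558\right) + 361 = \frac{-26 + 9 - 54}{2 \left(-19\right)} \left(30 + 324 - 558\right) + 361 = \frac{1}{2} \left(- \frac{1}{19}\right) \left(-71\right) \left(-204\right) + 361 = \frac{71}{38} \left(-204\right) + 361 = - \frac{7242}{19} + 361 = - \frac{383}{19}$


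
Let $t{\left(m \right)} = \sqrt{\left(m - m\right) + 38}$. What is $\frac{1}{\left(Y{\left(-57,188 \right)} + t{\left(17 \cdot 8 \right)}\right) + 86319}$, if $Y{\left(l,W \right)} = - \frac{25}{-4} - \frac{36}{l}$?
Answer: $\frac{498618292}{43043663408801} - \frac{5776 \sqrt{38}}{43043663408801} \approx 1.1583 \cdot 10^{-5}$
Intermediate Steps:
$t{\left(m \right)} = \sqrt{38}$ ($t{\left(m \right)} = \sqrt{0 + 38} = \sqrt{38}$)
$Y{\left(l,W \right)} = \frac{25}{4} - \frac{36}{l}$ ($Y{\left(l,W \right)} = \left(-25\right) \left(- \frac{1}{4}\right) - \frac{36}{l} = \frac{25}{4} - \frac{36}{l}$)
$\frac{1}{\left(Y{\left(-57,188 \right)} + t{\left(17 \cdot 8 \right)}\right) + 86319} = \frac{1}{\left(\left(\frac{25}{4} - \frac{36}{-57}\right) + \sqrt{38}\right) + 86319} = \frac{1}{\left(\left(\frac{25}{4} - - \frac{12}{19}\right) + \sqrt{38}\right) + 86319} = \frac{1}{\left(\left(\frac{25}{4} + \frac{12}{19}\right) + \sqrt{38}\right) + 86319} = \frac{1}{\left(\frac{523}{76} + \sqrt{38}\right) + 86319} = \frac{1}{\frac{6560767}{76} + \sqrt{38}}$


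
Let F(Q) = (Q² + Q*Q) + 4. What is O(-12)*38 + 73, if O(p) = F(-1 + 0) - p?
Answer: 757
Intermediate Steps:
F(Q) = 4 + 2*Q² (F(Q) = (Q² + Q²) + 4 = 2*Q² + 4 = 4 + 2*Q²)
O(p) = 6 - p (O(p) = (4 + 2*(-1 + 0)²) - p = (4 + 2*(-1)²) - p = (4 + 2*1) - p = (4 + 2) - p = 6 - p)
O(-12)*38 + 73 = (6 - 1*(-12))*38 + 73 = (6 + 12)*38 + 73 = 18*38 + 73 = 684 + 73 = 757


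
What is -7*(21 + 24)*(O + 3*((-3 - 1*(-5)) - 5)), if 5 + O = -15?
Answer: 9135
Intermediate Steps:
O = -20 (O = -5 - 15 = -20)
-7*(21 + 24)*(O + 3*((-3 - 1*(-5)) - 5)) = -7*(21 + 24)*(-20 + 3*((-3 - 1*(-5)) - 5)) = -315*(-20 + 3*((-3 + 5) - 5)) = -315*(-20 + 3*(2 - 5)) = -315*(-20 + 3*(-3)) = -315*(-20 - 9) = -315*(-29) = -7*(-1305) = 9135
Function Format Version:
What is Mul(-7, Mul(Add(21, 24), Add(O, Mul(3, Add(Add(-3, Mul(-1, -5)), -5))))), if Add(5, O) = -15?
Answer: 9135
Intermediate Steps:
O = -20 (O = Add(-5, -15) = -20)
Mul(-7, Mul(Add(21, 24), Add(O, Mul(3, Add(Add(-3, Mul(-1, -5)), -5))))) = Mul(-7, Mul(Add(21, 24), Add(-20, Mul(3, Add(Add(-3, Mul(-1, -5)), -5))))) = Mul(-7, Mul(45, Add(-20, Mul(3, Add(Add(-3, 5), -5))))) = Mul(-7, Mul(45, Add(-20, Mul(3, Add(2, -5))))) = Mul(-7, Mul(45, Add(-20, Mul(3, -3)))) = Mul(-7, Mul(45, Add(-20, -9))) = Mul(-7, Mul(45, -29)) = Mul(-7, -1305) = 9135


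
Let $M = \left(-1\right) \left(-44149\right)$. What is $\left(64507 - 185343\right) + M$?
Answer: $-76687$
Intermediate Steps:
$M = 44149$
$\left(64507 - 185343\right) + M = \left(64507 - 185343\right) + 44149 = -120836 + 44149 = -76687$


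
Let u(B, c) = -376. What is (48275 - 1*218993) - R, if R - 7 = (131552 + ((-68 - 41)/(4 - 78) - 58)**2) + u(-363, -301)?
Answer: -1670707365/5476 ≈ -3.0510e+5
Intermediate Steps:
R = 735855597/5476 (R = 7 + ((131552 + ((-68 - 41)/(4 - 78) - 58)**2) - 376) = 7 + ((131552 + (-109/(-74) - 58)**2) - 376) = 7 + ((131552 + (-109*(-1/74) - 58)**2) - 376) = 7 + ((131552 + (109/74 - 58)**2) - 376) = 7 + ((131552 + (-4183/74)**2) - 376) = 7 + ((131552 + 17497489/5476) - 376) = 7 + (737876241/5476 - 376) = 7 + 735817265/5476 = 735855597/5476 ≈ 1.3438e+5)
(48275 - 1*218993) - R = (48275 - 1*218993) - 1*735855597/5476 = (48275 - 218993) - 735855597/5476 = -170718 - 735855597/5476 = -1670707365/5476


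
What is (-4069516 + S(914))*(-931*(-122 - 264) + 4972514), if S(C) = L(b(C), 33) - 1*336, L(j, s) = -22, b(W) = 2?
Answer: -21700079783120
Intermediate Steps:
S(C) = -358 (S(C) = -22 - 1*336 = -22 - 336 = -358)
(-4069516 + S(914))*(-931*(-122 - 264) + 4972514) = (-4069516 - 358)*(-931*(-122 - 264) + 4972514) = -4069874*(-931*(-386) + 4972514) = -4069874*(359366 + 4972514) = -4069874*5331880 = -21700079783120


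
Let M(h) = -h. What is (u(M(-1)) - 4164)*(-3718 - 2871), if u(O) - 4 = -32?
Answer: 27621088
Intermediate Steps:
u(O) = -28 (u(O) = 4 - 32 = -28)
(u(M(-1)) - 4164)*(-3718 - 2871) = (-28 - 4164)*(-3718 - 2871) = -4192*(-6589) = 27621088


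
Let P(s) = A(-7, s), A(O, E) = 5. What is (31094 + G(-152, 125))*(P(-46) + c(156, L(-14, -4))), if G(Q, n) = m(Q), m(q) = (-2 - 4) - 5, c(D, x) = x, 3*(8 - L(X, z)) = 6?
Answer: 341913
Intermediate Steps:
L(X, z) = 6 (L(X, z) = 8 - ⅓*6 = 8 - 2 = 6)
P(s) = 5
m(q) = -11 (m(q) = -6 - 5 = -11)
G(Q, n) = -11
(31094 + G(-152, 125))*(P(-46) + c(156, L(-14, -4))) = (31094 - 11)*(5 + 6) = 31083*11 = 341913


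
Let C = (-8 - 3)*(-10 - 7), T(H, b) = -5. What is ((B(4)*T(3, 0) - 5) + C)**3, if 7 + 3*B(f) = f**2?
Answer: 4657463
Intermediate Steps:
B(f) = -7/3 + f**2/3
C = 187 (C = -11*(-17) = 187)
((B(4)*T(3, 0) - 5) + C)**3 = (((-7/3 + (1/3)*4**2)*(-5) - 5) + 187)**3 = (((-7/3 + (1/3)*16)*(-5) - 5) + 187)**3 = (((-7/3 + 16/3)*(-5) - 5) + 187)**3 = ((3*(-5) - 5) + 187)**3 = ((-15 - 5) + 187)**3 = (-20 + 187)**3 = 167**3 = 4657463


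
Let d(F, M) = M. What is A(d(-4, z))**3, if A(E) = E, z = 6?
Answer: 216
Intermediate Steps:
A(d(-4, z))**3 = 6**3 = 216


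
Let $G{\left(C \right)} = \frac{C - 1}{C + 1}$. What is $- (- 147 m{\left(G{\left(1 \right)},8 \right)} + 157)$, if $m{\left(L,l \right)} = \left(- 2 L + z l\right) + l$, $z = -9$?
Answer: $-9565$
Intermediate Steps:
$G{\left(C \right)} = \frac{-1 + C}{1 + C}$
$m{\left(L,l \right)} = - 8 l - 2 L$ ($m{\left(L,l \right)} = \left(- 2 L - 9 l\right) + l = \left(- 9 l - 2 L\right) + l = - 8 l - 2 L$)
$- (- 147 m{\left(G{\left(1 \right)},8 \right)} + 157) = - (- 147 \left(\left(-8\right) 8 - 2 \frac{-1 + 1}{1 + 1}\right) + 157) = - (- 147 \left(-64 - 2 \cdot \frac{1}{2} \cdot 0\right) + 157) = - (- 147 \left(-64 - 0\right) + 157) = - (- 147 \left(-64 + 0\right) + 157) = - (\left(-147\right) \left(-64\right) + 157) = - (9408 + 157) = \left(-1\right) 9565 = -9565$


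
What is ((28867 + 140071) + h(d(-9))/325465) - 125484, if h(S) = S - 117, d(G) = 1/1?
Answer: 14142755994/325465 ≈ 43454.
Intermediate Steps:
d(G) = 1
h(S) = -117 + S
((28867 + 140071) + h(d(-9))/325465) - 125484 = ((28867 + 140071) + (-117 + 1)/325465) - 125484 = (168938 - 116*1/325465) - 125484 = (168938 - 116/325465) - 125484 = 54983406054/325465 - 125484 = 14142755994/325465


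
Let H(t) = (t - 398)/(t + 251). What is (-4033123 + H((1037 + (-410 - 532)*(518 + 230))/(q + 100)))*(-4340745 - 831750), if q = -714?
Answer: 17892595940545989840/857693 ≈ 2.0861e+13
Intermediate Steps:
H(t) = (-398 + t)/(251 + t)
(-4033123 + H((1037 + (-410 - 532)*(518 + 230))/(q + 100)))*(-4340745 - 831750) = (-4033123 + (-398 + (1037 + (-410 - 532)*(518 + 230))/(-714 + 100))/(251 + (1037 + (-410 - 532)*(518 + 230))/(-714 + 100)))*(-4340745 - 831750) = (-4033123 + (-398 + (1037 - 942*748)/(-614))/(251 + (1037 - 942*748)/(-614)))*(-5172495) = (-4033123 + (-398 + (1037 - 704616)*(-1/614))/(251 + (1037 - 704616)*(-1/614)))*(-5172495) = (-4033123 + (-398 - 703579*(-1/614))/(251 - 703579*(-1/614)))*(-5172495) = (-4033123 + (-398 + 703579/614)/(251 + 703579/614))*(-5172495) = (-4033123 + (459207/614)/(857693/614))*(-5172495) = (-4033123 + (614/857693)*(459207/614))*(-5172495) = (-4033123 + 459207/857693)*(-5172495) = -3459180906032/857693*(-5172495) = 17892595940545989840/857693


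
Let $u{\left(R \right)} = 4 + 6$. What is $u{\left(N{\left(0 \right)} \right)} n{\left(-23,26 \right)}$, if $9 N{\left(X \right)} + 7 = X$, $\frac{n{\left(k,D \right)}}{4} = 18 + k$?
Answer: $-200$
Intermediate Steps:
$n{\left(k,D \right)} = 72 + 4 k$ ($n{\left(k,D \right)} = 4 \left(18 + k\right) = 72 + 4 k$)
$N{\left(X \right)} = - \frac{7}{9} + \frac{X}{9}$
$u{\left(R \right)} = 10$
$u{\left(N{\left(0 \right)} \right)} n{\left(-23,26 \right)} = 10 \left(72 + 4 \left(-23\right)\right) = 10 \left(72 - 92\right) = 10 \left(-20\right) = -200$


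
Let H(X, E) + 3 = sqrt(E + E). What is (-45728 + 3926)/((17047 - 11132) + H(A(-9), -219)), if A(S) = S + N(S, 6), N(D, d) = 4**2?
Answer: -123566712/17476091 + 20901*I*sqrt(438)/17476091 ≈ -7.0706 + 0.02503*I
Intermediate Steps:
N(D, d) = 16
A(S) = 16 + S (A(S) = S + 16 = 16 + S)
H(X, E) = -3 + sqrt(2)*sqrt(E) (H(X, E) = -3 + sqrt(E + E) = -3 + sqrt(2*E) = -3 + sqrt(2)*sqrt(E))
(-45728 + 3926)/((17047 - 11132) + H(A(-9), -219)) = (-45728 + 3926)/((17047 - 11132) + (-3 + sqrt(2)*sqrt(-219))) = -41802/(5915 + (-3 + sqrt(2)*(I*sqrt(219)))) = -41802/(5915 + (-3 + I*sqrt(438))) = -41802/(5912 + I*sqrt(438))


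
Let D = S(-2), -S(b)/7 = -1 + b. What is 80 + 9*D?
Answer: 269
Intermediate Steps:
S(b) = 7 - 7*b (S(b) = -7*(-1 + b) = 7 - 7*b)
D = 21 (D = 7 - 7*(-2) = 7 + 14 = 21)
80 + 9*D = 80 + 9*21 = 80 + 189 = 269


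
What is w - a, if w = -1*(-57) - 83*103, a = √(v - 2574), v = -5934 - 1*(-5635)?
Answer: -8492 - 13*I*√17 ≈ -8492.0 - 53.6*I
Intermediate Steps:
v = -299 (v = -5934 + 5635 = -299)
a = 13*I*√17 (a = √(-299 - 2574) = √(-2873) = 13*I*√17 ≈ 53.6*I)
w = -8492 (w = 57 - 8549 = -8492)
w - a = -8492 - 13*I*√17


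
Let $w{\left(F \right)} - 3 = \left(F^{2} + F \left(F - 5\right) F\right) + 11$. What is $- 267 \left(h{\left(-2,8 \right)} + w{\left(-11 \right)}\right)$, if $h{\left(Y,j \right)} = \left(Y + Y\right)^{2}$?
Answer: $476595$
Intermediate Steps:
$h{\left(Y,j \right)} = 4 Y^{2}$ ($h{\left(Y,j \right)} = \left(2 Y\right)^{2} = 4 Y^{2}$)
$w{\left(F \right)} = 14 + F^{2} + F^{2} \left(-5 + F\right)$ ($w{\left(F \right)} = 3 + \left(\left(F^{2} + F \left(F - 5\right) F\right) + 11\right) = 3 + \left(\left(F^{2} + F \left(-5 + F\right) F\right) + 11\right) = 3 + \left(\left(F^{2} + F^{2} \left(-5 + F\right)\right) + 11\right) = 3 + \left(11 + F^{2} + F^{2} \left(-5 + F\right)\right) = 14 + F^{2} + F^{2} \left(-5 + F\right)$)
$- 267 \left(h{\left(-2,8 \right)} + w{\left(-11 \right)}\right) = - 267 \left(4 \left(-2\right)^{2} + \left(14 + \left(-11\right)^{3} - 4 \left(-11\right)^{2}\right)\right) = - 267 \left(4 \cdot 4 - 1801\right) = - 267 \left(16 - 1801\right) = \left(-267\right) \left(-1785\right) = 476595$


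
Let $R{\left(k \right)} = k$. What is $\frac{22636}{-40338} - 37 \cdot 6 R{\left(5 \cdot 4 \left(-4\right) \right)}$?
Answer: $\frac{358190122}{20169} \approx 17759.0$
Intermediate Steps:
$\frac{22636}{-40338} - 37 \cdot 6 R{\left(5 \cdot 4 \left(-4\right) \right)} = \frac{22636}{-40338} - 37 \cdot 6 \cdot 5 \cdot 4 \left(-4\right) = 22636 \left(- \frac{1}{40338}\right) - 222 \cdot 20 \left(-4\right) = - \frac{11318}{20169} - 222 \left(-80\right) = - \frac{11318}{20169} - -17760 = - \frac{11318}{20169} + 17760 = \frac{358190122}{20169}$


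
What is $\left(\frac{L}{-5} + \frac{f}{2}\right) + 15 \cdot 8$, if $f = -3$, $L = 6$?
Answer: $\frac{1173}{10} \approx 117.3$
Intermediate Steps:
$\left(\frac{L}{-5} + \frac{f}{2}\right) + 15 \cdot 8 = \left(\frac{6}{-5} - \frac{3}{2}\right) + 15 \cdot 8 = \left(6 \left(- \frac{1}{5}\right) - \frac{3}{2}\right) + 120 = \left(- \frac{6}{5} - \frac{3}{2}\right) + 120 = - \frac{27}{10} + 120 = \frac{1173}{10}$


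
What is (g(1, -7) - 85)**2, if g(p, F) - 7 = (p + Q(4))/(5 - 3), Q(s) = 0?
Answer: 24025/4 ≈ 6006.3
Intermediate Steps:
g(p, F) = 7 + p/2 (g(p, F) = 7 + (p + 0)/(5 - 3) = 7 + p/2)
(g(1, -7) - 85)**2 = ((7 + (1/2)*1) - 85)**2 = ((7 + 1/2) - 85)**2 = (15/2 - 85)**2 = (-155/2)**2 = 24025/4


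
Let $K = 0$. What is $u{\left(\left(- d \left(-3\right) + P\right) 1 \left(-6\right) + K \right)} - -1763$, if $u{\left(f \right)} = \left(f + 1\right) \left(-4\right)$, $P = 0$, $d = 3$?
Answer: $1975$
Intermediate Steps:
$u{\left(f \right)} = -4 - 4 f$ ($u{\left(f \right)} = \left(1 + f\right) \left(-4\right) = -4 - 4 f$)
$u{\left(\left(- d \left(-3\right) + P\right) 1 \left(-6\right) + K \right)} - -1763 = \left(-4 - 4 \left(\left(\left(-1\right) 3 \left(-3\right) + 0\right) 1 \left(-6\right) + 0\right)\right) - -1763 = \left(-4 - 4 \left(\left(\left(-3\right) \left(-3\right) + 0\right) 1 \left(-6\right) + 0\right)\right) + 1763 = \left(-4 - 4 \left(\left(9 + 0\right) 1 \left(-6\right) + 0\right)\right) + 1763 = \left(-4 - 4 \left(9 \cdot 1 \left(-6\right) + 0\right)\right) + 1763 = \left(-4 - 4 \left(9 \left(-6\right) + 0\right)\right) + 1763 = \left(-4 - 4 \left(-54 + 0\right)\right) + 1763 = \left(-4 - -216\right) + 1763 = \left(-4 + 216\right) + 1763 = 212 + 1763 = 1975$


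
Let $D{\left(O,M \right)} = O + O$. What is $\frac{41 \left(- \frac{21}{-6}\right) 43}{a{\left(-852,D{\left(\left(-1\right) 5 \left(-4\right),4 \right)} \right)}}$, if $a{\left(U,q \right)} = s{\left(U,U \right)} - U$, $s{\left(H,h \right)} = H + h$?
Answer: $- \frac{12341}{1704} \approx -7.2424$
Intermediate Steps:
$D{\left(O,M \right)} = 2 O$
$a{\left(U,q \right)} = U$ ($a{\left(U,q \right)} = \left(U + U\right) - U = 2 U - U = U$)
$\frac{41 \left(- \frac{21}{-6}\right) 43}{a{\left(-852,D{\left(\left(-1\right) 5 \left(-4\right),4 \right)} \right)}} = \frac{41 \left(- \frac{21}{-6}\right) 43}{-852} = 41 \left(\left(-21\right) \left(- \frac{1}{6}\right)\right) 43 \left(- \frac{1}{852}\right) = 41 \cdot \frac{7}{2} \cdot 43 \left(- \frac{1}{852}\right) = \frac{287}{2} \cdot 43 \left(- \frac{1}{852}\right) = \frac{12341}{2} \left(- \frac{1}{852}\right) = - \frac{12341}{1704}$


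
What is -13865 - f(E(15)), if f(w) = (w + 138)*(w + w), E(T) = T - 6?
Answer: -16511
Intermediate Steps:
E(T) = -6 + T
f(w) = 2*w*(138 + w) (f(w) = (138 + w)*(2*w) = 2*w*(138 + w))
-13865 - f(E(15)) = -13865 - 2*(-6 + 15)*(138 + (-6 + 15)) = -13865 - 2*9*(138 + 9) = -13865 - 2*9*147 = -13865 - 1*2646 = -13865 - 2646 = -16511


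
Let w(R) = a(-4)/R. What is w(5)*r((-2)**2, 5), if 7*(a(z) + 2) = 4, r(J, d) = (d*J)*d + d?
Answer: -30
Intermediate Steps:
r(J, d) = d + J*d**2 (r(J, d) = (J*d)*d + d = J*d**2 + d = d + J*d**2)
a(z) = -10/7 (a(z) = -2 + (1/7)*4 = -2 + 4/7 = -10/7)
w(R) = -10/(7*R)
w(5)*r((-2)**2, 5) = (-10/7/5)*(5*(1 + (-2)**2*5)) = (-10/7*1/5)*(5*(1 + 4*5)) = -10*(1 + 20)/7 = -10*21/7 = -2/7*105 = -30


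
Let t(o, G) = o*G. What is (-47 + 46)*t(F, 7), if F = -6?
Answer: 42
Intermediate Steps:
t(o, G) = G*o
(-47 + 46)*t(F, 7) = (-47 + 46)*(7*(-6)) = -1*(-42) = 42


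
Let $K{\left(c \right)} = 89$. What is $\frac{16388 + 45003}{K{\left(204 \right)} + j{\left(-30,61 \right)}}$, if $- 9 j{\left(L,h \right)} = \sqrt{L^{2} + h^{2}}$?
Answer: $\frac{442567719}{636980} + \frac{552519 \sqrt{4621}}{636980} \approx 753.75$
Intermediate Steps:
$j{\left(L,h \right)} = - \frac{\sqrt{L^{2} + h^{2}}}{9}$
$\frac{16388 + 45003}{K{\left(204 \right)} + j{\left(-30,61 \right)}} = \frac{16388 + 45003}{89 - \frac{\sqrt{\left(-30\right)^{2} + 61^{2}}}{9}} = \frac{61391}{89 - \frac{\sqrt{900 + 3721}}{9}} = \frac{61391}{89 - \frac{\sqrt{4621}}{9}}$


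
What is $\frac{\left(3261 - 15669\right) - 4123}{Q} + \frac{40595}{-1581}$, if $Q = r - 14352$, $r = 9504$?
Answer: $- \frac{56889683}{2554896} \approx -22.267$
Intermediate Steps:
$Q = -4848$ ($Q = 9504 - 14352 = -4848$)
$\frac{\left(3261 - 15669\right) - 4123}{Q} + \frac{40595}{-1581} = \frac{\left(3261 - 15669\right) - 4123}{-4848} + \frac{40595}{-1581} = \left(-12408 - 4123\right) \left(- \frac{1}{4848}\right) + 40595 \left(- \frac{1}{1581}\right) = \left(-16531\right) \left(- \frac{1}{4848}\right) - \frac{40595}{1581} = \frac{16531}{4848} - \frac{40595}{1581} = - \frac{56889683}{2554896}$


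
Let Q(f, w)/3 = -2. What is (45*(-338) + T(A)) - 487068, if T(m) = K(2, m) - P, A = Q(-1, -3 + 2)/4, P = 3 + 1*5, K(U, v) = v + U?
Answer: -1004571/2 ≈ -5.0229e+5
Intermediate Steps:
Q(f, w) = -6 (Q(f, w) = 3*(-2) = -6)
K(U, v) = U + v
P = 8 (P = 3 + 5 = 8)
A = -3/2 (A = -6/4 = -6*¼ = -3/2 ≈ -1.5000)
T(m) = -6 + m (T(m) = (2 + m) - 1*8 = (2 + m) - 8 = -6 + m)
(45*(-338) + T(A)) - 487068 = (45*(-338) + (-6 - 3/2)) - 487068 = (-15210 - 15/2) - 487068 = -30435/2 - 487068 = -1004571/2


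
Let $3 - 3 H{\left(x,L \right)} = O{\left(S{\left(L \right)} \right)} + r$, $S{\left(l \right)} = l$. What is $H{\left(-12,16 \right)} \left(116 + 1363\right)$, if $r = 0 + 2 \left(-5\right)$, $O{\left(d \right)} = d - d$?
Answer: $6409$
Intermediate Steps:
$O{\left(d \right)} = 0$
$r = -10$ ($r = 0 - 10 = -10$)
$H{\left(x,L \right)} = \frac{13}{3}$ ($H{\left(x,L \right)} = 1 - \frac{0 - 10}{3} = 1 - - \frac{10}{3} = 1 + \frac{10}{3} = \frac{13}{3}$)
$H{\left(-12,16 \right)} \left(116 + 1363\right) = \frac{13 \left(116 + 1363\right)}{3} = \frac{13}{3} \cdot 1479 = 6409$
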